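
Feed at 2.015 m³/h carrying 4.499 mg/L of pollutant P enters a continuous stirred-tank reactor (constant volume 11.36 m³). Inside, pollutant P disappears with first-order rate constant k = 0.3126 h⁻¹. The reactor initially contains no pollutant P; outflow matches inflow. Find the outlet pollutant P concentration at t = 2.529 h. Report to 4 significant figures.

V dC/dt = Q(C_in − C) − k V C.
This is linear with rate a = Q/V + k = 0.489977 h⁻¹.
C_ss = Q C_in/(Q + kV) = 1.62869 mg/L; C(t) = C_ss + (C₀ − C_ss) e^(−a t).
C(2.529) = 1.62869 + (-1.62869)·e^(−0.489977·2.529) = 1.62869 + (-1.62869)·0.289630 = 1.15697 mg/L.

1.157 mg/L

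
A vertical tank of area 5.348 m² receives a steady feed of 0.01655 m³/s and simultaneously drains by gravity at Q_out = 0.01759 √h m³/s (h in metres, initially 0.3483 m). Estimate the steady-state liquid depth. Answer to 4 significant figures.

Accumulation of liquid (constant cross-section A): A dh/dt = Q_in − 0.01759 √h. At steady state dh/dt = 0:
Q_in = 0.01759 √h_ss ⇒ √h_ss = 0.01655/0.01759 = 0.940875.
h_ss = 0.940875² = 0.885247 m. (Since h₀ = 0.3483 m < h_ss, the level will rise toward this value.)

0.8852 m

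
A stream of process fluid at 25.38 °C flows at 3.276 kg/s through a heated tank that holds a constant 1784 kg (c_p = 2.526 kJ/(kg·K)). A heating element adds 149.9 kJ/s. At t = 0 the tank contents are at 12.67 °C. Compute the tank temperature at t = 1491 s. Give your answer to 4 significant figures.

41.50 °C

M c_p dT/dt = ṁ c_p (T_in − T) + Q̇.
Rearrange: dT/dt = (T_ss − T)/τ with τ = M/ṁ = 544.567 s and T_ss = T_in + Q̇/(ṁ c_p) = 43.4944 °C.
Integrating: T(t) = T_ss + (T₀ − T_ss) e^(−t/τ).
T(1491) = 43.4944 + (-30.8244)·e^(−1491/544.567) = 43.4944 + (-30.8244)·0.0647024 = 41.5000 °C.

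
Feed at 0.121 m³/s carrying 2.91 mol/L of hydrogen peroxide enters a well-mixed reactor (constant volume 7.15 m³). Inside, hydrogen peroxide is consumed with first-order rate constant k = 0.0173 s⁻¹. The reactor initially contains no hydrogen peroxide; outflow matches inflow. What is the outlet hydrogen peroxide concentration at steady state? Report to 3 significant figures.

Accumulation = in − out − consumed: V dC/dt = Q C_in − Q C − k V C.
Steady state (dC/dt = 0): C_ss = Q C_in/(Q + kV) = C_in/(1 + kV/Q).
C_ss = 0.121·2.91/(0.121 + 0.0173·7.15) = 0.35211/0.24469 = 1.4390 mol/L.

1.44 mol/L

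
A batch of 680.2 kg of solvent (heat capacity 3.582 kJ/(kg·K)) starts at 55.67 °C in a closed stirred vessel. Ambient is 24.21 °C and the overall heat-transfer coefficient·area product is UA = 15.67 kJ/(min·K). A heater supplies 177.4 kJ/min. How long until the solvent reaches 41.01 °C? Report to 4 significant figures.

Lumped-capacitance energy balance: M c_p dT/dt = UA(T_amb − T) + Q̇.
τ = M c_p/UA = 155.487 min; T_ss = T_amb + Q̇/UA = 24.21 + 177.4/15.67 = 35.5310 °C.
T(t) = T_ss + (T₀ − T_ss)e^(−t/τ); set T = 41.01:
t = −τ ln[(T − T_ss)/(T₀ − T_ss)] = −155.487 · ln(0.272059) = 202.402 min.

202.4 min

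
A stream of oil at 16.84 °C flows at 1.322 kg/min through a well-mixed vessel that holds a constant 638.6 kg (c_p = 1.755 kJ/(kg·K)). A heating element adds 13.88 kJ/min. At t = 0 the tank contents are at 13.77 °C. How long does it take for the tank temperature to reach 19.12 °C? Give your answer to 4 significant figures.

431.9 min

M c_p dT/dt = ṁ c_p (T_in − T) + Q̇.
τ = M/ṁ = 483.056 min; T_ss = T_in + Q̇/(ṁ c_p) = 22.8225 °C.
T(t) = T_ss + (T₀ − T_ss) e^(−t/τ). Set T = 19.12:
e^(−t/τ) = (19.12 − 22.8225)/(13.77 − 22.8225) = 0.409001
t = −483.056 · ln(0.409001) = 431.870 min.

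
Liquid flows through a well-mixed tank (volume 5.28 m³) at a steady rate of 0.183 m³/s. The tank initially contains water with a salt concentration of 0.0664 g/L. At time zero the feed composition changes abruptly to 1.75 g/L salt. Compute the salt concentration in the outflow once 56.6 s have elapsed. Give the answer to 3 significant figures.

Transient balance on the dissolved component: V dC/dt = Q(C_in − C).
Rewrite as dC/dt + C/τ = C_in/τ, τ = V/Q = 28.852 s.
This is linear first-order; C(t) = C_in + (C₀ − C_in) e^(−t/τ).
C(56.6) = 1.75 + (0.0664 − 1.75)·e^(−56.6/28.852) = 1.75 + (-1.6836)·0.14062 = 1.5133 g/L.

1.51 g/L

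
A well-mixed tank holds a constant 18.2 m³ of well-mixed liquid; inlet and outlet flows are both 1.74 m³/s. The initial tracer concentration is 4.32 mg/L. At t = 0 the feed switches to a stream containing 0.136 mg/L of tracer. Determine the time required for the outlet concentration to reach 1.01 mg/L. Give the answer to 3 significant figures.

Species balance: V dC/dt = Q(C_in − C) ⇒ τ = V/Q = 10.460 s.
C(t) = C_in + (C₀ − C_in) e^(−t/τ). Set C = 1.01 and solve for t:
e^(−t/τ) = (C − C_in)/(C₀ − C_in) = (1.01 − 0.136)/(4.32 − 0.136) = 0.20889
t = −τ ln(…) = 10.460 × 1.5659 = 16.379 s.

16.4 s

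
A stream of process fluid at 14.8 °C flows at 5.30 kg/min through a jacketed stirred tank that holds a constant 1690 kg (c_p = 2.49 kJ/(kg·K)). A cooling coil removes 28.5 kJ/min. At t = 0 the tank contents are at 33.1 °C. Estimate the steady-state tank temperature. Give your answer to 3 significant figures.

12.6 °C

First-law balance (no shaft work): M c_p dT/dt = ṁ c_p (T_in − T) − 28.5.
At steady state dT/dt = 0 ⇒ T_ss = T_in − Q̇/(ṁ c_p) = 14.8 − 28.5/(5.30·2.49) = 12.640 °C.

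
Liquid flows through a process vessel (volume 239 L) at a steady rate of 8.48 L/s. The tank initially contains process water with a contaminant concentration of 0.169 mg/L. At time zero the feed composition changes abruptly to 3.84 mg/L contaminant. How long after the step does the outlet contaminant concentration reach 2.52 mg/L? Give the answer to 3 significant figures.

28.8 s

Species balance: V dC/dt = Q(C_in − C) ⇒ τ = V/Q = 28.184 s.
C(t) = C_in + (C₀ − C_in) e^(−t/τ). Set C = 2.52 and solve for t:
e^(−t/τ) = (C − C_in)/(C₀ − C_in) = (2.52 − 3.84)/(0.169 − 3.84) = 0.35958
t = −τ ln(…) = 28.184 × 1.0228 = 28.827 s.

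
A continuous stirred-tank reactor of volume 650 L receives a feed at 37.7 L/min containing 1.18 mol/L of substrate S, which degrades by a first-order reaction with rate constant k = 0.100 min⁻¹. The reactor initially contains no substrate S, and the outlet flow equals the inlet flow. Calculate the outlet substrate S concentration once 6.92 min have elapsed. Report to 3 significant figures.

0.288 mol/L

V dC/dt = Q(C_in − C) − k V C.
This is linear with rate a = Q/V + k = 0.15800 min⁻¹.
C_ss = Q C_in/(Q + kV) = 0.43316 mol/L; C(t) = C_ss + (C₀ − C_ss) e^(−a t).
C(6.92) = 0.43316 + (-0.43316)·e^(−0.15800·6.92) = 0.43316 + (-0.43316)·0.33509 = 0.28802 mol/L.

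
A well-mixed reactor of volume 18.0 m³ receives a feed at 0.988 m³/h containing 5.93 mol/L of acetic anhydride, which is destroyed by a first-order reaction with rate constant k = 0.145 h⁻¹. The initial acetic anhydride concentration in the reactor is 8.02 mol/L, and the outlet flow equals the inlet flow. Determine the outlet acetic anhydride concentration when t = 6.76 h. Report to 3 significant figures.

Species balance: V dC/dt = Q C_in − Q C − k V C.
dC/dt = (Q/V) C_in − (Q/V + k) C; effective rate a = Q/V + k = 0.054889 + 0.145 = 0.19989 h⁻¹.
C_ss = Q C_in/(Q + kV) = 1.6284 mol/L; C(t) = C_ss + (C₀ − C_ss) e^(−a t).
C(6.76) = 1.6284 + (6.3916)·e^(−0.19989·6.76) = 1.6284 + (6.3916)·0.25892 = 3.2833 mol/L.

3.28 mol/L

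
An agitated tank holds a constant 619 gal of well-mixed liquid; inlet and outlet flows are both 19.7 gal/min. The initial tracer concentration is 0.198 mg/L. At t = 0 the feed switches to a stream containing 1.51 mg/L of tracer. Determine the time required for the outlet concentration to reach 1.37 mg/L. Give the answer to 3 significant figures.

Species balance: V dC/dt = Q(C_in − C) ⇒ τ = V/Q = 31.421 min.
C(t) = C_in + (C₀ − C_in) e^(−t/τ). Set C = 1.37 and solve for t:
e^(−t/τ) = (C − C_in)/(C₀ − C_in) = (1.37 − 1.51)/(0.198 − 1.51) = 0.10671
t = −τ ln(…) = 31.421 × 2.2377 = 70.310 min.

70.3 min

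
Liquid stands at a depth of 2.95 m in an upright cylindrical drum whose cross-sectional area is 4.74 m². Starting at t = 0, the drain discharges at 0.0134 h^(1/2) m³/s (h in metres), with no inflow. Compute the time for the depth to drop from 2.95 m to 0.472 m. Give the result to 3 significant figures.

With no inflow, A dh/dt = −0.0134 √h.
This is separable: 2 d(√h)/dt = −0.0134/A, so √h = √h₀ − (0.0134/(2A)) t.
t = 2A(√h₀ − √h)/0.0134 = 2·4.74·(√2.95 − √0.472)/0.0134
  = 9.4800 × (1.7176 − 0.68702) / 0.0134 = 729.06 s.

729 s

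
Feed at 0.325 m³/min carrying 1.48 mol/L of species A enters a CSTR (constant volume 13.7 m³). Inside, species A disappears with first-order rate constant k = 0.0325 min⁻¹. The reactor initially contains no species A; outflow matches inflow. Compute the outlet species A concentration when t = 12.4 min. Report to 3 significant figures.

V dC/dt = Q(C_in − C) − k V C.
This is linear with rate a = Q/V + k = 0.056223 min⁻¹.
C_ss = Q C_in/(Q + kV) = 0.62447 mol/L; C(t) = C_ss + (C₀ − C_ss) e^(−a t).
C(12.4) = 0.62447 + (-0.62447)·e^(−0.056223·12.4) = 0.62447 + (-0.62447)·0.49800 = 0.31349 mol/L.

0.313 mol/L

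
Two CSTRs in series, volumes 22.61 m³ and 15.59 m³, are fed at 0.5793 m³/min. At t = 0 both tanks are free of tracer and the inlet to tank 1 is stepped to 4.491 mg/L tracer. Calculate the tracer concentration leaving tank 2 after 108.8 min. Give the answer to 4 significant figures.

Species balance on tank i: dCᵢ/dt = (Cᵢ₋₁ − Cᵢ)/τᵢ with τᵢ = Vᵢ/Q.
τ₁ = 22.61/0.5793 = 39.0299 min; τ₂ = 15.59/0.5793 = 26.9118 min.
Tank 1: C₁ = C_in(1 − e^(−t/τ₁)). Tank 2 (τ₁ ≠ τ₂): C₂ = C_in[1 − (τ₁ e^(−t/τ₁) − τ₂ e^(−t/τ₂))/(τ₁ − τ₂)].
At t = 108.8: e^(−t/τ₁) = 0.0615682, e^(−t/τ₂) = 0.0175476.
C₂ = 4.491·[1 − (39.0299·0.0615682 − 26.9118·0.0175476)/(12.1181)] = 4.491·0.840671 = 3.77545 mg/L.

3.775 mg/L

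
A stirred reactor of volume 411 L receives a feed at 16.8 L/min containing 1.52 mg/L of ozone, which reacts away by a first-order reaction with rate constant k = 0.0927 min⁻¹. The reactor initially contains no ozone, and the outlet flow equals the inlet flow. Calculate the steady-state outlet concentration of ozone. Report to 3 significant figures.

V dC/dt = Q(C_in − C) − k V C.
Steady state (dC/dt = 0): C_ss = Q C_in/(Q + kV) = C_in/(1 + kV/Q).
C_ss = 16.8·1.52/(16.8 + 0.0927·411) = 25.536/54.900 = 0.46514 mg/L.

0.465 mg/L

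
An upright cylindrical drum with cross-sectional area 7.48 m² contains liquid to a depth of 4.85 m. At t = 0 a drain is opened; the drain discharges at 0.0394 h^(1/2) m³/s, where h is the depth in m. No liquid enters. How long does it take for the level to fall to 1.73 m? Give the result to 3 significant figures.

With no inflow, A dh/dt = −0.0394 √h.
This is separable: 2 d(√h)/dt = −0.0394/A, so √h = √h₀ − (0.0394/(2A)) t.
t = 2A(√h₀ − √h)/0.0394 = 2·7.48·(√4.85 − √1.73)/0.0394
  = 14.960 × (2.2023 − 1.3153) / 0.0394 = 336.78 s.

337 s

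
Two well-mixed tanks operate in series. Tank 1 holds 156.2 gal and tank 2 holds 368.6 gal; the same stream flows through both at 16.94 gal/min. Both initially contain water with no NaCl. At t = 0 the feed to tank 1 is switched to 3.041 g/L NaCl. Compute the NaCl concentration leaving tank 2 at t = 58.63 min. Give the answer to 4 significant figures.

2.688 g/L

Species balance on tank i: dCᵢ/dt = (Cᵢ₋₁ − Cᵢ)/τᵢ with τᵢ = Vᵢ/Q.
τ₁ = 156.2/16.94 = 9.22078 min; τ₂ = 368.6/16.94 = 21.7591 min.
Solving the cascade with C₁(0)=C₂(0)=0 gives C₂(t) = C_in[1 − (τ₁ e^(−t/τ₁) − τ₂ e^(−t/τ₂))/(τ₁ − τ₂)].
At t = 58.63: e^(−t/τ₁) = 0.00173202, e^(−t/τ₂) = 0.0675763.
C₂ = 3.041·[1 − (9.22078·0.00173202 − 21.7591·0.0675763)/(-12.5384)] = 3.041·0.884002 = 2.68825 g/L.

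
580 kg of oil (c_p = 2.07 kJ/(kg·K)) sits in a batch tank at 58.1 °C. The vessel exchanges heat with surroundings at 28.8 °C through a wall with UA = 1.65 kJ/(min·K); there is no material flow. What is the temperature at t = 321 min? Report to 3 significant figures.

47.6 °C

Lumped-capacitance energy balance: M c_p dT/dt = UA(T_amb − T).
dT/dt = (T_ss − T)/τ with T_ss = T_amb = 28.800 °C, τ = M c_p/UA = 580·2.07/1.65 = 727.64 min.
Integrating: T(t) = T_ss + (T₀ − T_ss) e^(−t/τ).
T(321) = 28.800 + (29.300)·0.64329 = 47.648 °C.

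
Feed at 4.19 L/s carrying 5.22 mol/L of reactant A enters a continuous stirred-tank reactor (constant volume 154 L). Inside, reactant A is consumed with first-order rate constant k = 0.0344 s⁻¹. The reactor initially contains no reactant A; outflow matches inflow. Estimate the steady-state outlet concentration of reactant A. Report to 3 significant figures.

2.31 mol/L

Accumulation = in − out − consumed: V dC/dt = Q C_in − Q C − k V C.
At steady state: 0 = Q C_in − (Q + kV) C_ss, so C_ss = Q C_in/(Q + kV).
C_ss = 4.19·5.22/(4.19 + 0.0344·154) = 21.872/9.4876 = 2.3053 mol/L.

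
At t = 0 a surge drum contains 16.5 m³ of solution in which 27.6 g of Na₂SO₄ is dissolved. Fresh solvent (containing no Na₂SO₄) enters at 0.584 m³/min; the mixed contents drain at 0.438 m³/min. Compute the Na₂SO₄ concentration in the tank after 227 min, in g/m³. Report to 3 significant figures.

Let m(t) be the amount of Na₂SO₄. Volume: V(t) = V₀ + (Q_in − Q_out) t = 16.5 + 0.14600 t; V(227) = 49.642 m³.
Solute balance: dm/dt = 0 − Q_out C = −Q_out m/V(t).
dm/m = −Q_out dt/(V₀ + 0.14600 t); integrating gives ln(m/m₀) = −(Q_out/(Q_in−Q_out)) ln(V/V₀).
m = m₀ (V₀/V)^(Q_out/(Q_in−Q_out)) = 27.6 × (16.5/49.642)^(3.0000) = 1.0135 g.
C = m/V = 1.0135/49.642 = 0.020416 g/m³.

0.0204 g/m³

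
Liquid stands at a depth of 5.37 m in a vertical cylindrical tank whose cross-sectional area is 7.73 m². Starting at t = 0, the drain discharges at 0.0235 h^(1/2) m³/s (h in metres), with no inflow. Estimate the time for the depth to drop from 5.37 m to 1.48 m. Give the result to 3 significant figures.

724 s

A dh/dt = −Q_out = −0.0235 √h.
∫ h^(−1/2) dh = −(0.0235/A) ∫ dt, giving 2√h = 2√h₀ − (0.0235/A) t.
t = 2A(√h₀ − √h)/0.0235 = 2·7.73·(√5.37 − √1.48)/0.0235
  = 15.460 × (2.3173 − 1.2166) / 0.0235 = 724.17 s.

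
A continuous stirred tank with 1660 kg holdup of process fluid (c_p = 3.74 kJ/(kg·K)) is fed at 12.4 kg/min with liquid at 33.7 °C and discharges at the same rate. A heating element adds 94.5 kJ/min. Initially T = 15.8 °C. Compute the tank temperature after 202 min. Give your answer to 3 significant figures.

M c_p dT/dt = ṁ c_p (T_in − T) + Q̇.
τ = M/ṁ = 133.87 min; T_ss = T_in + Q̇/(ṁ c_p) = 33.7 + 94.5/(12.4·3.74) = 35.738 °C.
Solution: T(t) = T_ss + (T₀ − T_ss) e^(−t/τ).
T(202) = 35.738 + (-19.938)·e^(−202/133.87) = 35.738 + (-19.938)·0.22115 = 31.328 °C.

31.3 °C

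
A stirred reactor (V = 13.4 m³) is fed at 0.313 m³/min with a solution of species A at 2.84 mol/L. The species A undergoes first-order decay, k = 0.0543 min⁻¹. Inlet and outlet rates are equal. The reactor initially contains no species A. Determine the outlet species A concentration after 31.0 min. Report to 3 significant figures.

0.777 mol/L

Accumulation = in − out − consumed: V dC/dt = Q C_in − Q C − k V C.
dC/dt = (Q/V) C_in − (Q/V + k) C; effective rate a = Q/V + k = 0.023358 + 0.0543 = 0.077658 min⁻¹.
C_ss = Q C_in/(Q + kV) = 0.85422 mol/L; C(t) = C_ss + (C₀ − C_ss) e^(−a t).
C(31.0) = 0.85422 + (-0.85422)·e^(−0.077658·31.0) = 0.85422 + (-0.85422)·0.090049 = 0.77730 mol/L.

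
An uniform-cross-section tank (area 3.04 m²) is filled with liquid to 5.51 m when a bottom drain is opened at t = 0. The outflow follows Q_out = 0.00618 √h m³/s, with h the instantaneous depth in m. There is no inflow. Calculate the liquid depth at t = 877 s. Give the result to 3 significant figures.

2.12 m

Mass balance (ρ constant): A dh/dt = −0.00618 √h.
∫ h^(−1/2) dh = −(0.00618/A) ∫ dt, giving 2√h = 2√h₀ − (0.00618/A) t.
√h = √5.51 − 0.00618·877/(2·3.04) = 2.3473 − 0.89142 = 1.4559.
h = 1.4559² = 2.1197 m.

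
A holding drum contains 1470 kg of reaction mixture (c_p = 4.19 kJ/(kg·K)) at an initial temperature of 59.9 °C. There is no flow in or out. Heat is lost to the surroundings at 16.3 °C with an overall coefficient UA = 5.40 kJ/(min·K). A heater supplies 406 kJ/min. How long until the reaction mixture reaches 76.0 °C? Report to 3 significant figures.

813 min

M c_p dT/dt = −UA(T − T_amb) + Q̇.
τ = M c_p/UA = 1140.6 min; T_ss = T_amb + Q̇/UA = 16.3 + 406/5.40 = 91.485 °C.
T(t) = T_ss + (T₀ − T_ss)e^(−t/τ); set T = 76.0:
t = −τ ln[(T − T_ss)/(T₀ − T_ss)] = −1140.6 · ln(0.49027) = 813.03 min.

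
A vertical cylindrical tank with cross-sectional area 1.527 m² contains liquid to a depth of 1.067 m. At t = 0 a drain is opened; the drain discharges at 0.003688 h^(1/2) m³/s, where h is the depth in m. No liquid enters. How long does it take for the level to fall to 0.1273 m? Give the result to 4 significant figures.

559.9 s

Unsteady balance on liquid volume: A dh/dt = −0.003688 √h.
∫ h^(−1/2) dh = −(0.003688/A) ∫ dt, giving 2√h = 2√h₀ − (0.003688/A) t.
t = 2A(√h₀ − √h)/0.003688 = 2·1.527·(√1.067 − √0.1273)/0.003688
  = 3.05400 × (1.03296 − 0.356791) / 0.003688 = 559.927 s.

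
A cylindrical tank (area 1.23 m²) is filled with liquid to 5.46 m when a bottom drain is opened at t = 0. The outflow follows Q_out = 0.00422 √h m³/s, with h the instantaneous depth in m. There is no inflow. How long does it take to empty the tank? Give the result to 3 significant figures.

With no inflow, A dh/dt = −0.00422 √h.
Separate and integrate: 2(√h − √h₀) = −(0.00422/A) t.
Tank is empty when √h = 0: t_empty = 2A√h₀/0.00422.
t_empty = 2·1.23·√5.46/0.00422 = 2.4600·2.3367/0.00422 = 1362.1 s.

1360 s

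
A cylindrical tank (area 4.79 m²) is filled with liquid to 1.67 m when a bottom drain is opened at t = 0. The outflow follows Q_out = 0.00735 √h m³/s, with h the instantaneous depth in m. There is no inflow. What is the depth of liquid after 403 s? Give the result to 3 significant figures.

0.966 m

With no inflow, A dh/dt = −0.00735 √h.
This is separable: 2 d(√h)/dt = −0.00735/A, so √h = √h₀ − (0.00735/(2A)) t.
√h = √1.67 − 0.00735·403/(2·4.79) = 1.2923 − 0.30919 = 0.98309.
h = 0.98309² = 0.96647 m.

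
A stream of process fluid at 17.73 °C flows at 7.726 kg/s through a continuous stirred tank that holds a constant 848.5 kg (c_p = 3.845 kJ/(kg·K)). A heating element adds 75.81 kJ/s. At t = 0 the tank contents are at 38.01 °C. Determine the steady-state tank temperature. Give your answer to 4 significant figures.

M c_p dT/dt = ṁ c_p (T_in − T) + Q̇.
At steady state dT/dt = 0 ⇒ T_ss = T_in + Q̇/(ṁ c_p) = 17.73 + 75.81/(7.726·3.845) = 20.2820 °C.

20.28 °C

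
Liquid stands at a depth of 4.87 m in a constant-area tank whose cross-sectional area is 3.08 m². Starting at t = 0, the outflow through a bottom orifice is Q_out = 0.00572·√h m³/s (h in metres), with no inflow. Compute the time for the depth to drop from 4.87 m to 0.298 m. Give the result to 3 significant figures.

1790 s

With no inflow, A dh/dt = −0.00572 √h.
This is separable: 2 d(√h)/dt = −0.00572/A, so √h = √h₀ − (0.00572/(2A)) t.
t = 2A(√h₀ − √h)/0.00572 = 2·3.08·(√4.87 − √0.298)/0.00572
  = 6.1600 × (2.2068 − 0.54589) / 0.00572 = 1788.7 s.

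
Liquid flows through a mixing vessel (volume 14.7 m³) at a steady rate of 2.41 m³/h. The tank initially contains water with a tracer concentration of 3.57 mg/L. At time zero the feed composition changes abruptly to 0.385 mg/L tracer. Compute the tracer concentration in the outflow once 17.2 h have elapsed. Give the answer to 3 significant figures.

Transient balance on the dissolved component: V dC/dt = Q(C_in − C).
Rewrite as dC/dt + C/τ = C_in/τ, τ = V/Q = 6.0996 h.
C approaches C_in exponentially: C(t) = C_in + (C₀ − C_in) e^(−t/τ).
C(17.2) = 0.385 + (3.57 − 0.385)·e^(−17.2/6.0996) = 0.385 + (3.1850)·0.059614 = 0.57487 mg/L.

0.575 mg/L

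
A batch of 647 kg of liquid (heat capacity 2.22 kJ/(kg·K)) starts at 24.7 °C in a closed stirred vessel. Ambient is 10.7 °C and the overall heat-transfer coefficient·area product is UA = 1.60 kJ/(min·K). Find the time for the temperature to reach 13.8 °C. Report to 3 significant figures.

Lumped-capacitance energy balance: M c_p dT/dt = UA(T_amb − T).
τ = M c_p/UA = 897.71 min; T_ss = T_amb = 10.700 °C.
T(t) = T_ss + (T₀ − T_ss)e^(−t/τ); set T = 13.8:
t = −τ ln[(T − T_ss)/(T₀ − T_ss)] = −897.71 · ln(0.22143) = 1353.4 min.

1350 min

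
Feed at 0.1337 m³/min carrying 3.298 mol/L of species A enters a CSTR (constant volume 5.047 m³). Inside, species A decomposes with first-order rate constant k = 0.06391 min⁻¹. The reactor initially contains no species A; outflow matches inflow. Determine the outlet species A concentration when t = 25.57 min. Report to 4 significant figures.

V dC/dt = Q(C_in − C) − k V C.
dC/dt = (Q/V) C_in − (Q/V + k) C; effective rate a = Q/V + k = 0.0264910 + 0.06391 = 0.0904010 min⁻¹.
C_ss = Q C_in/(Q + kV) = 0.966442 mol/L; C(t) = C_ss + (C₀ − C_ss) e^(−a t).
C(25.57) = 0.966442 + (-0.966442)·e^(−0.0904010·25.57) = 0.966442 + (-0.966442)·0.0991072 = 0.870660 mol/L.

0.8707 mol/L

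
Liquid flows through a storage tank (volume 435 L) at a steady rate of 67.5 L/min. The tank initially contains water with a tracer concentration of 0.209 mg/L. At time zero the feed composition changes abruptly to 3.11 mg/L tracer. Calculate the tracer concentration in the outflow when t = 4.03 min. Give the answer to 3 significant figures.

Transient balance on the dissolved component: V dC/dt = Q(C_in − C).
So dC/dt = (C_in − C)/τ with τ = V/Q = 435/67.5 = 6.4444 min.
C approaches C_in exponentially: C(t) = C_in + (C₀ − C_in) e^(−t/τ).
C(4.03) = 3.11 + (0.209 − 3.11)·e^(−4.03/6.4444) = 3.11 + (-2.9010)·0.53508 = 1.5577 mg/L.

1.56 mg/L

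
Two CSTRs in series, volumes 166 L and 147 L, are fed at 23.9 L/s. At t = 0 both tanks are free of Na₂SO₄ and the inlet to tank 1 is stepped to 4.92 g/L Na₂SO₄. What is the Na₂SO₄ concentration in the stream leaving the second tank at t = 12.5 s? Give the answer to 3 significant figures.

Species balance on tank i: dCᵢ/dt = (Cᵢ₋₁ − Cᵢ)/τᵢ with τᵢ = Vᵢ/Q.
τ₁ = 166/23.9 = 6.9456 s; τ₂ = 147/23.9 = 6.1506 s.
Solving the cascade with C₁(0)=C₂(0)=0 gives C₂(t) = C_in[1 − (τ₁ e^(−t/τ₁) − τ₂ e^(−t/τ₂))/(τ₁ − τ₂)].
At t = 12.5: e^(−t/τ₁) = 0.16535, e^(−t/τ₂) = 0.13103.
C₂ = 4.92·[1 − (6.9456·0.16535 − 6.1506·0.13103)/(0.79498)] = 4.92·0.56915 = 2.8002 g/L.

2.80 g/L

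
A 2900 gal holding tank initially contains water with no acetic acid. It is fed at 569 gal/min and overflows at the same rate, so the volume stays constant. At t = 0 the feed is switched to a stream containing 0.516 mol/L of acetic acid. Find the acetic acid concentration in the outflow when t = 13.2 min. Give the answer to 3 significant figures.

0.477 mol/L

Transient balance on the dissolved component: V dC/dt = Q(C_in − C).
Rewrite as dC/dt + C/τ = C_in/τ, τ = V/Q = 5.0967 min.
This is linear first-order; C(t) = C_in + (C₀ − C_in) e^(−t/τ).
C(13.2) = 0.516 + (0 − 0.516)·e^(−13.2/5.0967) = 0.516 + (-0.51600)·0.075025 = 0.47729 mol/L.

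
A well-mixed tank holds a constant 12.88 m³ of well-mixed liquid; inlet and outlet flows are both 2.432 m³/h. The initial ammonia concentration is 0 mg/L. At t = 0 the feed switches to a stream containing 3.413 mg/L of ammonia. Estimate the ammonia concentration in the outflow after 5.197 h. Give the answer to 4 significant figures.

Species balance on the tank: V dC/dt = Q(C_in − C).
So dC/dt = (C_in − C)/τ with τ = V/Q = 12.88/2.432 = 5.29605 h.
This is linear first-order; C(t) = C_in + (C₀ − C_in) e^(−t/τ).
C(5.197) = 3.413 + (0 − 3.413)·e^(−5.197/5.29605) = 3.413 + (-3.41300)·0.374825 = 2.13372 mg/L.

2.134 mg/L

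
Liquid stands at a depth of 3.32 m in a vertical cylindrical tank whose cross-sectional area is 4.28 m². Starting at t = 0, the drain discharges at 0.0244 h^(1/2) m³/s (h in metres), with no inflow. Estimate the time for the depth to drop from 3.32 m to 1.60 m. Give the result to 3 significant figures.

195 s

With no inflow, A dh/dt = −0.0244 √h.
Separate and integrate: 2(√h − √h₀) = −(0.0244/A) t.
t = 2A(√h₀ − √h)/0.0244 = 2·4.28·(√3.32 − √1.60)/0.0244
  = 8.5600 × (1.8221 − 1.2649) / 0.0244 = 195.47 s.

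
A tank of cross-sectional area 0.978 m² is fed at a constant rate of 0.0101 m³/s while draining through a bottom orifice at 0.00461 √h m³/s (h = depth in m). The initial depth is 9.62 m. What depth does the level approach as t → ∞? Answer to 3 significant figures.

Unsteady balance on liquid volume: A dh/dt = Q_in − 0.00461 √h. At steady state dh/dt = 0:
Q_in = 0.00461 √h_ss ⇒ √h_ss = 0.0101/0.00461 = 2.1909.
h_ss = 2.1909² = 4.8000 m. (Since h₀ = 9.62 m > h_ss, the level will fall toward this value.)

4.80 m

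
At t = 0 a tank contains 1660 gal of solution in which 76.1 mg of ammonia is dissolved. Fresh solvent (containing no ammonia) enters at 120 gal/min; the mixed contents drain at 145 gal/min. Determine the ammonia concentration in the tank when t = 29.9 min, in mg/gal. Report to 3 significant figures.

Total volume: dV/dt = Q_in − Q_out = -25.000 gal/min, so V(t) = 1660 − 25.000 t and V(29.9) = 912.50 gal.
Solute balance: dm/dt = 0 − Q_out C = −Q_out m/V(t).
dm/m = −Q_out dt/(V₀ − 25.000 t); integrating gives ln(m/m₀) = −(Q_out/(Q_in−Q_out)) ln(V/V₀).
m = m₀ (V₀/V)^(Q_out/(Q_in−Q_out)) = 76.1 × (1660/912.50)^(-5.8000) = 2.3665 mg.
C = m/V = 2.3665/912.50 = 0.0025934 mg/gal.

0.00259 mg/gal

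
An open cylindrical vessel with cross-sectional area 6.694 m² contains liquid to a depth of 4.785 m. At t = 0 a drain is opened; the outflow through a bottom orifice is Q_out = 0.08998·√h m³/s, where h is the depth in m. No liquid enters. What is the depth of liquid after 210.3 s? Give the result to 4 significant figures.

0.5992 m

With no inflow, A dh/dt = −0.08998 √h.
Separate and integrate: 2(√h − √h₀) = −(0.08998/A) t.
√h = √4.785 − 0.08998·210.3/(2·6.694) = 2.18746 − 1.41341 = 0.774050.
h = 0.774050² = 0.599153 m.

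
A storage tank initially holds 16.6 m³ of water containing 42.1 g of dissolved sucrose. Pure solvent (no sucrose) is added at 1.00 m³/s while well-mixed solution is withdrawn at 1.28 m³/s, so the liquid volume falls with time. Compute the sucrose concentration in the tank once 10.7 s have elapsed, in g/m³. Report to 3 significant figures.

1.25 g/m³

Total volume: dV/dt = Q_in − Q_out = -0.28000 m³/s, so V(t) = 16.6 − 0.28000 t and V(10.7) = 13.604 m³.
Species balance (pure solvent in): dm/dt = −Q_out · m/V(t).
Separate: dm/m = −Q_out dt/V(t) ⇒ ln(m/m₀) = −(Q_out/(Q_in−Q_out)) ln(V/V₀).
m = m₀ (V₀/V)^(Q_out/(Q_in−Q_out)) = 42.1 × (16.6/13.604)^(-4.5714) = 16.948 g.
C = m/V = 16.948/13.604 = 1.2458 g/m³.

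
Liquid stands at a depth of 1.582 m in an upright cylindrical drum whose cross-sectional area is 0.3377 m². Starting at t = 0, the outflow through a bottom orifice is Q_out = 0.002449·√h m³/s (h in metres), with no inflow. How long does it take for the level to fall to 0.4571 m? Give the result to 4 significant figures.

A dh/dt = −Q_out = −0.002449 √h.
Separate and integrate: 2(√h − √h₀) = −(0.002449/A) t.
t = 2A(√h₀ − √h)/0.002449 = 2·0.3377·(√1.582 − √0.4571)/0.002449
  = 0.675400 × (1.25778 − 0.676092) / 0.002449 = 160.420 s.

160.4 s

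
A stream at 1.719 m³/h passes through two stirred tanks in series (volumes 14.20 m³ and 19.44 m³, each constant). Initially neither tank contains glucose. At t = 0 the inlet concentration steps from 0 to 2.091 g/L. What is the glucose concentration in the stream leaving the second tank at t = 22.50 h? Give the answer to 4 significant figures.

1.402 g/L

Species balance on tank i: dCᵢ/dt = (Cᵢ₋₁ − Cᵢ)/τᵢ with τᵢ = Vᵢ/Q.
τ₁ = 14.20/1.719 = 8.26062 h; τ₂ = 19.44/1.719 = 11.3089 h.
Solving the cascade with C₁(0)=C₂(0)=0 gives C₂(t) = C_in[1 − (τ₁ e^(−t/τ₁) − τ₂ e^(−t/τ₂))/(τ₁ − τ₂)].
At t = 22.50: e^(−t/τ₁) = 0.0656270, e^(−t/τ₂) = 0.136752.
C₂ = 2.091·[1 − (8.26062·0.0656270 − 11.3089·0.136752)/(-3.04828)] = 2.091·0.670503 = 1.40202 g/L.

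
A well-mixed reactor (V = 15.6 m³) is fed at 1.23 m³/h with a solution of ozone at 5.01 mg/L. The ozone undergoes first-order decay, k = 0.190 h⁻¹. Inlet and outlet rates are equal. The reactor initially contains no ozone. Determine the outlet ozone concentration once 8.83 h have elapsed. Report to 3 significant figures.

Species balance: V dC/dt = Q C_in − Q C − k V C.
This is linear with rate a = Q/V + k = 0.26885 h⁻¹.
C_ss = Q C_in/(Q + kV) = 1.4693 mg/L; C(t) = C_ss + (C₀ − C_ss) e^(−a t).
C(8.83) = 1.4693 + (-1.4693)·e^(−0.26885·8.83) = 1.4693 + (-1.4693)·0.093116 = 1.3325 mg/L.

1.33 mg/L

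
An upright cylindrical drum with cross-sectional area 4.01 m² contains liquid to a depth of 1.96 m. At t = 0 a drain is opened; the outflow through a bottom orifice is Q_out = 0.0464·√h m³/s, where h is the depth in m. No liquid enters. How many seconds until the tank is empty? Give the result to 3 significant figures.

242 s

A dh/dt = −Q_out = −0.0464 √h.
∫ h^(−1/2) dh = −(0.0464/A) ∫ dt, giving 2√h = 2√h₀ − (0.0464/A) t.
Set h = 0: 2√h₀ = (0.0464/A) t_empty ⇒ t_empty = 2A√h₀/0.0464.
t_empty = 2·4.01·√1.96/0.0464 = 8.0200·1.4000/0.0464 = 241.98 s.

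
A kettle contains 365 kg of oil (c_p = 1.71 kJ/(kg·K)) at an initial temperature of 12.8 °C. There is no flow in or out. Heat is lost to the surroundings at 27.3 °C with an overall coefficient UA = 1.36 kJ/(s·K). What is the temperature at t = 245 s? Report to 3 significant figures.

M c_p dT/dt = −UA(T − T_amb).
dT/dt = (T_ss − T)/τ with T_ss = T_amb = 27.300 °C, τ = M c_p/UA = 365·1.71/1.36 = 458.93 s.
Solution: T(t) = T_ss + (T₀ − T_ss) e^(−t/τ).
T(245) = 27.300 + (-14.500)·0.58635 = 18.798 °C.

18.8 °C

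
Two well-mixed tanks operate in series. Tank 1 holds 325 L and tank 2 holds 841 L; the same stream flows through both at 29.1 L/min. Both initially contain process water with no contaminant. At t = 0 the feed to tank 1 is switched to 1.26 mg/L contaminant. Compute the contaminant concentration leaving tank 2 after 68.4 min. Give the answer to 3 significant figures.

Time constants: τᵢ = Vᵢ/Q for each well-mixed tank.
τ₁ = 325/29.1 = 11.168 min; τ₂ = 841/29.1 = 28.900 min.
Tank 1: C₁ = C_in(1 − e^(−t/τ₁)). Tank 2 (τ₁ ≠ τ₂): C₂ = C_in[1 − (τ₁ e^(−t/τ₁) − τ₂ e^(−t/τ₂))/(τ₁ − τ₂)].
At t = 68.4: e^(−t/τ₁) = 0.0021887, e^(−t/τ₂) = 0.093785.
C₂ = 1.26·[1 − (11.168·0.0021887 − 28.900·0.093785)/(-17.732)] = 1.26·0.84852 = 1.0691 mg/L.

1.07 mg/L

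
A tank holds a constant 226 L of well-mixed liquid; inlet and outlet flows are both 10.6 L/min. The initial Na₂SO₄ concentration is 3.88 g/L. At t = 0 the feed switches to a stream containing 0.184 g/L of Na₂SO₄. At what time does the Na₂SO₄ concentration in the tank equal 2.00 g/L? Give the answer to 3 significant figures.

Species balance: V dC/dt = Q(C_in − C) ⇒ τ = V/Q = 21.321 min.
C(t) = C_in + (C₀ − C_in) e^(−t/τ). Set C = 2.00 and solve for t:
e^(−t/τ) = (C − C_in)/(C₀ − C_in) = (2.00 − 0.184)/(3.88 − 0.184) = 0.49134
t = −τ ln(…) = 21.321 × 0.71061 = 15.151 min.

15.2 min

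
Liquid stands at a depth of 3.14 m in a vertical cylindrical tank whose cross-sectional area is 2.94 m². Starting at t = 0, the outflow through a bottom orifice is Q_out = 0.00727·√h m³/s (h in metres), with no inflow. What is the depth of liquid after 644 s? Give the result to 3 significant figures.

With no inflow, A dh/dt = −0.00727 √h.
Separate and integrate: 2(√h − √h₀) = −(0.00727/A) t.
√h = √3.14 − 0.00727·644/(2·2.94) = 1.7720 − 0.79624 = 0.97577.
h = 0.97577² = 0.95212 m.

0.952 m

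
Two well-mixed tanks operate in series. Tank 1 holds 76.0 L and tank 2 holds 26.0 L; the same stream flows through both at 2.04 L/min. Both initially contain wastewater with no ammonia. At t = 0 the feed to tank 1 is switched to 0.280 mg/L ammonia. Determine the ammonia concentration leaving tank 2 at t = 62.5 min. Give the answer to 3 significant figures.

0.202 mg/L

Time constants: τᵢ = Vᵢ/Q for each well-mixed tank.
τ₁ = 76.0/2.04 = 37.255 min; τ₂ = 26.0/2.04 = 12.745 min.
Solving the cascade with C₁(0)=C₂(0)=0 gives C₂(t) = C_in[1 − (τ₁ e^(−t/τ₁) − τ₂ e^(−t/τ₂))/(τ₁ − τ₂)].
At t = 62.5: e^(−t/τ₁) = 0.18682, e^(−t/τ₂) = 0.0074180.
C₂ = 0.280·[1 − (37.255·0.18682 − 12.745·0.0074180)/(24.510)] = 0.280·0.71990 = 0.20157 mg/L.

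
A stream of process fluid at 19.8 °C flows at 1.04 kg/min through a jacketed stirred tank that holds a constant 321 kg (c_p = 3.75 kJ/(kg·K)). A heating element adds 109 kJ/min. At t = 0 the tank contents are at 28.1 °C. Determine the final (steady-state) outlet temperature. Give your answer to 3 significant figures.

Heat balance on the well-mixed liquid: M c_p dT/dt = ṁ c_p (T_in − T) + 109.
At steady state dT/dt = 0 ⇒ T_ss = T_in + Q̇/(ṁ c_p) = 19.8 + 109/(1.04·3.75) = 47.749 °C.

47.7 °C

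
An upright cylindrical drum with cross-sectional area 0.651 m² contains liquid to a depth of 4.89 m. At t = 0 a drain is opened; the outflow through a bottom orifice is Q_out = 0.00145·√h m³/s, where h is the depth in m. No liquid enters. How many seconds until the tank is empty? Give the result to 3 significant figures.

With no inflow, A dh/dt = −0.00145 √h.
∫ h^(−1/2) dh = −(0.00145/A) ∫ dt, giving 2√h = 2√h₀ − (0.00145/A) t.
Tank is empty when √h = 0: t_empty = 2A√h₀/0.00145.
t_empty = 2·0.651·√4.89/0.00145 = 1.3020·2.2113/0.00145 = 1985.6 s.

1990 s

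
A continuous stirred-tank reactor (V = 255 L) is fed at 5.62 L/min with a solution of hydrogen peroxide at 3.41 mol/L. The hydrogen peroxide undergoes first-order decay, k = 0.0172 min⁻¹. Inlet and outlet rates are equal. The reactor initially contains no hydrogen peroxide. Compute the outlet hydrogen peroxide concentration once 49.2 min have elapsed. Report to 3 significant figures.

1.64 mol/L

V dC/dt = Q(C_in − C) − k V C.
dC/dt = (Q/V) C_in − (Q/V + k) C; effective rate a = Q/V + k = 0.022039 + 0.0172 = 0.039239 min⁻¹.
C_ss = Q C_in/(Q + kV) = 1.9153 mol/L; C(t) = C_ss + (C₀ − C_ss) e^(−a t).
C(49.2) = 1.9153 + (-1.9153)·e^(−0.039239·49.2) = 1.9153 + (-1.9153)·0.14507 = 1.6374 mol/L.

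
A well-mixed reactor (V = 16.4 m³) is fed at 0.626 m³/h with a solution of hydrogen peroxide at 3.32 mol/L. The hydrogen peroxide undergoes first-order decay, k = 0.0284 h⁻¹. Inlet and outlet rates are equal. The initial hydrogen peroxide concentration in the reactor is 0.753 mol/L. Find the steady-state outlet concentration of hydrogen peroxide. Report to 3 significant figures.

Accumulation = in − out − consumed: V dC/dt = Q C_in − Q C − k V C.
Steady state (dC/dt = 0): C_ss = Q C_in/(Q + kV) = C_in/(1 + kV/Q).
C_ss = 0.626·3.32/(0.626 + 0.0284·16.4) = 2.0783/1.0918 = 1.9036 mol/L.

1.90 mol/L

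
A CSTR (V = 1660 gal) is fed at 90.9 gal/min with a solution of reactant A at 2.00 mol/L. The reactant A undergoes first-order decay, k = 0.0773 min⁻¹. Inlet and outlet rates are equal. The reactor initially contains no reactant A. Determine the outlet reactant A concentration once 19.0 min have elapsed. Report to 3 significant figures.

0.762 mol/L

Species balance: V dC/dt = Q C_in − Q C − k V C.
This is linear with rate a = Q/V + k = 0.13206 min⁻¹.
C_ss = Q C_in/(Q + kV) = 0.82931 mol/L; C(t) = C_ss + (C₀ − C_ss) e^(−a t).
C(19.0) = 0.82931 + (-0.82931)·e^(−0.13206·19.0) = 0.82931 + (-0.82931)·0.081340 = 0.76186 mol/L.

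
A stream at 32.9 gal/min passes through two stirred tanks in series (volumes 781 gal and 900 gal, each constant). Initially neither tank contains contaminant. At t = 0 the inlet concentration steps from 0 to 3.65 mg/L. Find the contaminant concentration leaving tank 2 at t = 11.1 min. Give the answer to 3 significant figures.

0.260 mg/L

Species balance on tank i: dCᵢ/dt = (Cᵢ₋₁ − Cᵢ)/τᵢ with τᵢ = Vᵢ/Q.
τ₁ = 781/32.9 = 23.739 min; τ₂ = 900/32.9 = 27.356 min.
Tank 1: C₁ = C_in(1 − e^(−t/τ₁)). Tank 2 (τ₁ ≠ τ₂): C₂ = C_in[1 − (τ₁ e^(−t/τ₁) − τ₂ e^(−t/τ₂))/(τ₁ − τ₂)].
At t = 11.1: e^(−t/τ₁) = 0.62651, e^(−t/τ₂) = 0.66647.
C₂ = 3.65·[1 − (23.739·0.62651 − 27.356·0.66647)/(-3.6170)] = 3.65·0.071295 = 0.26023 mg/L.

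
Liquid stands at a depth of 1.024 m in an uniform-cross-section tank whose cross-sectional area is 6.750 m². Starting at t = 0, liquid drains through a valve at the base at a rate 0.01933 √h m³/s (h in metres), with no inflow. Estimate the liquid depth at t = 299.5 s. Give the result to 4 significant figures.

With no inflow, A dh/dt = −0.01933 √h.
Separate and integrate: 2(√h − √h₀) = −(0.01933/A) t.
√h = √1.024 − 0.01933·299.5/(2·6.750) = 1.01193 − 0.428840 = 0.583089.
h = 0.583089² = 0.339993 m.

0.3400 m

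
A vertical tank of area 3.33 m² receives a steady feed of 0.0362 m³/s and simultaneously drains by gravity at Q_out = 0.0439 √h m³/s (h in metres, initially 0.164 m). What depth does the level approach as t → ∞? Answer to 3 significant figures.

Mass balance (ρ constant): A dh/dt = Q_in − 0.0439 √h. At steady state dh/dt = 0:
Q_in = 0.0439 √h_ss ⇒ √h_ss = 0.0362/0.0439 = 0.82460.
h_ss = 0.82460² = 0.67997 m. (Since h₀ = 0.164 m < h_ss, the level will rise toward this value.)

0.680 m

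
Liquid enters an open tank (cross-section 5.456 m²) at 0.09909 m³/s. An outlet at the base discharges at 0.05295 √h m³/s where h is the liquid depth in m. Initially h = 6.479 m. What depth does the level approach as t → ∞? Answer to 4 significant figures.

3.502 m

Level balance: A dh/dt = 0.09909 − 0.05295 √h. Setting dh/dt = 0:
Q_in = 0.05295 √h_ss ⇒ √h_ss = 0.09909/0.05295 = 1.87139.
h_ss = 1.87139² = 3.50209 m. (Since h₀ = 6.479 m > h_ss, the level will fall toward this value.)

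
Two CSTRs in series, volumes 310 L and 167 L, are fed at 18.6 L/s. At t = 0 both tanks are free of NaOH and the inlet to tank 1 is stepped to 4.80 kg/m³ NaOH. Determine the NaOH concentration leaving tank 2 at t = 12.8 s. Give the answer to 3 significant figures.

1.32 kg/m³

Species balance on tank i: dCᵢ/dt = (Cᵢ₋₁ − Cᵢ)/τᵢ with τᵢ = Vᵢ/Q.
τ₁ = 310/18.6 = 16.667 s; τ₂ = 167/18.6 = 8.9785 s.
Solving the cascade with C₁(0)=C₂(0)=0 gives C₂(t) = C_in[1 − (τ₁ e^(−t/τ₁) − τ₂ e^(−t/τ₂))/(τ₁ − τ₂)].
At t = 12.8: e^(−t/τ₁) = 0.46394, e^(−t/τ₂) = 0.24036.
C₂ = 4.80·[1 − (16.667·0.46394 − 8.9785·0.24036)/(7.6882)] = 4.80·0.27495 = 1.3198 kg/m³.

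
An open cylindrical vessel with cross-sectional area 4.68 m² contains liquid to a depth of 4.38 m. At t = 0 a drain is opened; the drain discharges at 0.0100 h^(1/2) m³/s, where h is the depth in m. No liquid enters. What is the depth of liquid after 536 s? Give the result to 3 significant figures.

A dh/dt = −Q_out = −0.0100 √h.
This is separable: 2 d(√h)/dt = −0.0100/A, so √h = √h₀ − (0.0100/(2A)) t.
√h = √4.38 − 0.0100·536/(2·4.68) = 2.0928 − 0.57265 = 1.5202.
h = 1.5202² = 2.3110 m.

2.31 m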